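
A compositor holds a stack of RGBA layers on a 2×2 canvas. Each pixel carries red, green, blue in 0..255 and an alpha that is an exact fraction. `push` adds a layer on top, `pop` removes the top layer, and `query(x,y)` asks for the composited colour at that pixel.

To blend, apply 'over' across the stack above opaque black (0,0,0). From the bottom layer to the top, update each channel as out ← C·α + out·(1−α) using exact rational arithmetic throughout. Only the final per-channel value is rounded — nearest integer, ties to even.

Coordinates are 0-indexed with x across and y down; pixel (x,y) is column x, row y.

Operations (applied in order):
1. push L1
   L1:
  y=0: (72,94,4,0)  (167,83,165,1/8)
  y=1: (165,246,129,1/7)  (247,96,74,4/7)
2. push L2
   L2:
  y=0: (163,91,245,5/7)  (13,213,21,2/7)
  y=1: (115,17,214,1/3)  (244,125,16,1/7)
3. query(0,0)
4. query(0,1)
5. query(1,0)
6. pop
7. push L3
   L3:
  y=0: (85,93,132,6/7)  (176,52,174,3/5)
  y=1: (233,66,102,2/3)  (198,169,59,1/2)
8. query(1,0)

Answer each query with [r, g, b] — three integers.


(0,0) stack=L1,L2; from [0,0,0]:
+L1 (α=0) → [0, 0, 0]
+L2 (α=5/7) → [815/7, 65, 175]
→ [116, 65, 175]

query (0,1) [L1,L2] — begin 0,0,0
+L1 (α=1/7) → [165/7, 246/7, 129/7]
+L2 (α=1/3) → [1135/21, 611/21, 1756/21]
→ [54, 29, 84]

(1,0) stack=L1,L2; from [0,0,0]:
L1 α=1/8: [167/8, 83/8, 165/8]
L2 α=2/7: [149/8, 3823/56, 1161/56]
= [19, 68, 21]

(1,0) stack=L1,L3; from [0,0,0]:
L1 α=1/8: [167/8, 83/8, 165/8]
L3 α=3/5: [2279/20, 707/20, 2253/20]
→ [114, 35, 113]


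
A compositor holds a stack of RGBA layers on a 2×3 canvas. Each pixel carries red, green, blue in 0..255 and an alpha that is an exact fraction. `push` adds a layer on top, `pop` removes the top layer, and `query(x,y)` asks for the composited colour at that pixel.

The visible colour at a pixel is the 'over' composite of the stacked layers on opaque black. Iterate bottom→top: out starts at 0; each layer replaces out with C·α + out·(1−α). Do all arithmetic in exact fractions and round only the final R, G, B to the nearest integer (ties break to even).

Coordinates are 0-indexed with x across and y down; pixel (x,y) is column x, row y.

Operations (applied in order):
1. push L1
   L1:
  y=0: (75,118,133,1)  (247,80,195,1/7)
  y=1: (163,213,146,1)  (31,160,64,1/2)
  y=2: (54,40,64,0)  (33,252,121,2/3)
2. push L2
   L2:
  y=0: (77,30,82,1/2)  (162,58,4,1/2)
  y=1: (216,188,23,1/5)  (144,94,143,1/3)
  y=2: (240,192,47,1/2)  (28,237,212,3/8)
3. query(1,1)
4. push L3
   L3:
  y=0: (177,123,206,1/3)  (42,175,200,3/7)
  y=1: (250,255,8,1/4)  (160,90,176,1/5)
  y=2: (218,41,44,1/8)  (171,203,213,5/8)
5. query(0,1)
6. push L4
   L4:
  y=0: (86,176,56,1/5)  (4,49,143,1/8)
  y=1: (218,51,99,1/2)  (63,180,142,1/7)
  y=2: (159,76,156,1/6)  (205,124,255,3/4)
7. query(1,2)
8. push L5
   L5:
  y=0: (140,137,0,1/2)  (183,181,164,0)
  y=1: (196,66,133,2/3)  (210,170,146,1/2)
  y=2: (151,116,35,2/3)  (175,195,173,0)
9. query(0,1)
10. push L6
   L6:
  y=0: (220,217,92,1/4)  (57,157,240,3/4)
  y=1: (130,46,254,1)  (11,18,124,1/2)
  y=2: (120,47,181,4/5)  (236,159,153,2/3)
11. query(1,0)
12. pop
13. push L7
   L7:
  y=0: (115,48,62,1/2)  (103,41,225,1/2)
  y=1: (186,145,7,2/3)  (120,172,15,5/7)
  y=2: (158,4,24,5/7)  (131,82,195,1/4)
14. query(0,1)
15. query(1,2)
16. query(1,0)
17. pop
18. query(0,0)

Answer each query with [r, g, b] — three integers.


(1,1) stack=L1,L2; from [0,0,0]:
+L1 (α=1/2) → [31/2, 80, 32]
+L2 (α=1/3) → [175/3, 254/3, 69]
= [58, 85, 69]

at x=0,y=1 over L1,L2,L3:
+L1 (α=1) → [163, 213, 146]
+L2 (α=1/5) → [868/5, 208, 607/5]
+L3 (α=1/4) → [1927/10, 879/4, 1861/20]
rounded: [193, 220, 93]

query (1,2) [L1,L2,L3,L4] — begin 0,0,0
+L1 (α=2/3) → [22, 168, 242/3]
+L2 (α=3/8) → [97/4, 1551/8, 1559/12]
+L3 (α=5/8) → [3711/32, 12773/64, 5819/32]
+L4 (α=3/4) → [23391/128, 36581/256, 30299/128]
→ [183, 143, 237]

query (0,1) [L1,L2,L3,L4,L5] — begin 0,0,0
+L1 (α=1) → [163, 213, 146]
+L2 (α=1/5) → [868/5, 208, 607/5]
+L3 (α=1/4) → [1927/10, 879/4, 1861/20]
+L4 (α=1/2) → [4107/20, 1083/8, 3841/40]
+L5 (α=2/3) → [11947/60, 713/8, 4827/40]
= [199, 89, 121]

query (1,0) [L1,L2,L3,L4,L5,L6] — begin 0,0,0
+L1 (α=1/7) → [247/7, 80/7, 195/7]
+L2 (α=1/2) → [1381/14, 243/7, 223/14]
+L3 (α=3/7) → [3644/49, 4647/49, 4646/49]
+L4 (α=1/8) → [459/7, 2495/28, 5647/56]
+L5 (α=0) → [459/7, 2495/28, 5647/56]
+L6 (α=3/4) → [414/7, 15683/112, 45967/224]
→ [59, 140, 205]

at x=0,y=1 over L1,L2,L3,L4,L5,L7:
after L1 α=1: [163, 213, 146]
after L2 α=1/5: [868/5, 208, 607/5]
after L3 α=1/4: [1927/10, 879/4, 1861/20]
after L4 α=1/2: [4107/20, 1083/8, 3841/40]
after L5 α=2/3: [11947/60, 713/8, 4827/40]
after L7 α=2/3: [34267/180, 1011/8, 5387/120]
= [190, 126, 45]

(1,2) stack=L1,L2,L3,L4,L5,L7; from [0,0,0]:
+L1 (α=2/3) → [22, 168, 242/3]
+L2 (α=3/8) → [97/4, 1551/8, 1559/12]
+L3 (α=5/8) → [3711/32, 12773/64, 5819/32]
+L4 (α=3/4) → [23391/128, 36581/256, 30299/128]
+L5 (α=0) → [23391/128, 36581/256, 30299/128]
+L7 (α=1/4) → [86941/512, 130735/1024, 115857/512]
= [170, 128, 226]

at x=1,y=0 over L1,L2,L3,L4,L5,L7:
L1 α=1/7: [247/7, 80/7, 195/7]
L2 α=1/2: [1381/14, 243/7, 223/14]
L3 α=3/7: [3644/49, 4647/49, 4646/49]
L4 α=1/8: [459/7, 2495/28, 5647/56]
L5 α=0: [459/7, 2495/28, 5647/56]
L7 α=1/2: [590/7, 3643/56, 18247/112]
= [84, 65, 163]

(0,0) stack=L1,L2,L3,L4,L5; from [0,0,0]:
after L1 α=1: [75, 118, 133]
after L2 α=1/2: [76, 74, 215/2]
after L3 α=1/3: [329/3, 271/3, 421/3]
after L4 α=1/5: [1574/15, 1612/15, 1852/15]
after L5 α=1/2: [1837/15, 3667/30, 926/15]
= [122, 122, 62]


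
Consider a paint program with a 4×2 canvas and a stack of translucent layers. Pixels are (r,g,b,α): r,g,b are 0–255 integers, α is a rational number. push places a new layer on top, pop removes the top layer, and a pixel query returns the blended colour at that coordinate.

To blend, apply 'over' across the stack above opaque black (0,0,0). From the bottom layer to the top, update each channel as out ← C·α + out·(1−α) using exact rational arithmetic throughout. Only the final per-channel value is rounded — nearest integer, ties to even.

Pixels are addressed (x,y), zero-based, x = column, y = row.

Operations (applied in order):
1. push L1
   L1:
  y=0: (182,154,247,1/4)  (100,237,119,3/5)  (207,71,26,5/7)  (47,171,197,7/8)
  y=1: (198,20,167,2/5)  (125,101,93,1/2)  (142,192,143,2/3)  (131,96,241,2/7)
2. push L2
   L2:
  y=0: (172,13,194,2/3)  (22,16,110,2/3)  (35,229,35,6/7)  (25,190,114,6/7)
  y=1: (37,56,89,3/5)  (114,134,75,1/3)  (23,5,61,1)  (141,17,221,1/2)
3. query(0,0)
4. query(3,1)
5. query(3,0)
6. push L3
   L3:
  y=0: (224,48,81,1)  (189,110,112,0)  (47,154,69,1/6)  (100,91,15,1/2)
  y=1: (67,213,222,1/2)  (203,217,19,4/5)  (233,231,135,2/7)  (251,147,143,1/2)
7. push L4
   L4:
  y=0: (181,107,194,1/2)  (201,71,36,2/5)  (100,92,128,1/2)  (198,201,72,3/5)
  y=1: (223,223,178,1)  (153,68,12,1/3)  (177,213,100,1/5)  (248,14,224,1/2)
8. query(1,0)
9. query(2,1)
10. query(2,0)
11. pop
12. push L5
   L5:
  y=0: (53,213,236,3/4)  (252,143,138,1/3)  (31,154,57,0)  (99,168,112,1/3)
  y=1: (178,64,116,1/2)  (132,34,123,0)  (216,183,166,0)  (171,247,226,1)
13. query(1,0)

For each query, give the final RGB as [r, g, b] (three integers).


query (0,0) [L1,L2] — begin 0,0,0
L1 α=1/4: [91/2, 77/2, 247/4]
L2 α=2/3: [779/6, 43/2, 1799/12]
= [130, 22, 150]

query (3,1) [L1,L2] — begin 0,0,0
L1 α=2/7: [262/7, 192/7, 482/7]
L2 α=1/2: [1249/14, 311/14, 2029/14]
rounded: [89, 22, 145]

at x=3,y=0 over L1,L2:
after L1 α=7/8: [329/8, 1197/8, 1379/8]
after L2 α=6/7: [1529/56, 10317/56, 6851/56]
→ [27, 184, 122]

(1,0) stack=L1,L2,L3,L4; from [0,0,0]:
after L1 α=3/5: [60, 711/5, 357/5]
after L2 α=2/3: [104/3, 871/15, 1457/15]
after L3 α=0: [104/3, 871/15, 1457/15]
after L4 α=2/5: [506/5, 1581/25, 1817/25]
rounded: [101, 63, 73]

at x=2,y=1 over L1,L2,L3,L4:
after L1 α=2/3: [284/3, 128, 286/3]
after L2 α=1: [23, 5, 61]
after L3 α=2/7: [83, 487/7, 575/7]
after L4 α=1/5: [509/5, 3439/35, 600/7]
rounded: [102, 98, 86]

at x=2,y=0 over L1,L2,L3,L4:
+L1 (α=5/7) → [1035/7, 355/7, 130/7]
+L2 (α=6/7) → [2505/49, 9973/49, 1600/49]
+L3 (α=1/6) → [7414/147, 19137/98, 11381/294]
+L4 (α=1/2) → [11057/147, 28153/196, 49013/588]
rounded: [75, 144, 83]

(1,0) stack=L1,L2,L3,L5; from [0,0,0]:
after L1 α=3/5: [60, 711/5, 357/5]
after L2 α=2/3: [104/3, 871/15, 1457/15]
after L3 α=0: [104/3, 871/15, 1457/15]
after L5 α=1/3: [964/9, 3887/45, 4984/45]
= [107, 86, 111]


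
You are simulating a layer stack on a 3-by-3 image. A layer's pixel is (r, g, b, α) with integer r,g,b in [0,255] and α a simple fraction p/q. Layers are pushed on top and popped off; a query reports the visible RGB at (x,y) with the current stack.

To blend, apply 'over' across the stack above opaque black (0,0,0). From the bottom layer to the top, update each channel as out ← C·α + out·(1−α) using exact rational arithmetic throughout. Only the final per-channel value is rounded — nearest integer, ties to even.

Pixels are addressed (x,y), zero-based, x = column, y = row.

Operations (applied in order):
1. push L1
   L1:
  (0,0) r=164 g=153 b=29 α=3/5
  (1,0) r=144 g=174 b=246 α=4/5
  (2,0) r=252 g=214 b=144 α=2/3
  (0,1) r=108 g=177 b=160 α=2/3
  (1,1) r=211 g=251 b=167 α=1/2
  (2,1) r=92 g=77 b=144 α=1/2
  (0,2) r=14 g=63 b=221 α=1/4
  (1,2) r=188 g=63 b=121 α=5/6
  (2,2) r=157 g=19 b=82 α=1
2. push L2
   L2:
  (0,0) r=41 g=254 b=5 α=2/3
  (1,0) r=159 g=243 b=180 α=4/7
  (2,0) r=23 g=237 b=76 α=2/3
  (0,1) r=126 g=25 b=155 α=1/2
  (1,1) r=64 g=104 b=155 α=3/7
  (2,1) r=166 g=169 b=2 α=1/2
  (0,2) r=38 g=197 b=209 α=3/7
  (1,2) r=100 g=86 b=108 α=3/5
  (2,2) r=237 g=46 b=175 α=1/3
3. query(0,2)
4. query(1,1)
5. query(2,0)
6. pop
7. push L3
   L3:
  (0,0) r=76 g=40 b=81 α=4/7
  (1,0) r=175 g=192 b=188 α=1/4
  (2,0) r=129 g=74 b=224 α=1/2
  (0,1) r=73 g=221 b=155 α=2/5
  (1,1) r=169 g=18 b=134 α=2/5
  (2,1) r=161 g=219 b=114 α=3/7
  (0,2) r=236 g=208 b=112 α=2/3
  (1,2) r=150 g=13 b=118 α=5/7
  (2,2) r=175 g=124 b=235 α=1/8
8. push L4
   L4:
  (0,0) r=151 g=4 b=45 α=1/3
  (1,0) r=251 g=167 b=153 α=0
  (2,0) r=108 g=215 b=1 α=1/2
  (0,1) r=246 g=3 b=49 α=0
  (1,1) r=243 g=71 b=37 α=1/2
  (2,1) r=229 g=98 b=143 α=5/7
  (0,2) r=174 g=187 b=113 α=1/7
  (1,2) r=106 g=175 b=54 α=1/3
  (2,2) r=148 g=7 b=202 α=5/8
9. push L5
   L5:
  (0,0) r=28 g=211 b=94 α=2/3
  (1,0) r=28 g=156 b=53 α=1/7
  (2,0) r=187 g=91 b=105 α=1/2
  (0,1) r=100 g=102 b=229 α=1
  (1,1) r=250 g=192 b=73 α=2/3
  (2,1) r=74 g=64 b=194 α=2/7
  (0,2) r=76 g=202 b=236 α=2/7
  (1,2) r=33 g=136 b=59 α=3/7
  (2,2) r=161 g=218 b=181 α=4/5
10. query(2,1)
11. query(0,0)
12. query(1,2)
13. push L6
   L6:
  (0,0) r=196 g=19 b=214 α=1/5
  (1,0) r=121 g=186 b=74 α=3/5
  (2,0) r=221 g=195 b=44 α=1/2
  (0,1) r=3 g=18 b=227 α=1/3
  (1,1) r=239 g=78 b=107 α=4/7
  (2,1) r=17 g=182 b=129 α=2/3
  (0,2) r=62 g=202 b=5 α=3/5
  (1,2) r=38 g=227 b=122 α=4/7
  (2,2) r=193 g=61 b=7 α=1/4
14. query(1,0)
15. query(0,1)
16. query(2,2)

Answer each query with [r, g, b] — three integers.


(0,2) stack=L1,L2; from [0,0,0]:
+L1 (α=1/4) → [7/2, 63/4, 221/4]
+L2 (α=3/7) → [128/7, 654/7, 848/7]
= [18, 93, 121]

query (1,1) [L1,L2] — begin 0,0,0
L1 α=1/2: [211/2, 251/2, 167/2]
L2 α=3/7: [614/7, 814/7, 799/7]
rounded: [88, 116, 114]

(2,0) stack=L1,L2; from [0,0,0]:
after L1 α=2/3: [168, 428/3, 96]
after L2 α=2/3: [214/3, 1850/9, 248/3]
rounded: [71, 206, 83]

query (2,1) [L1,L3,L4,L5] — begin 0,0,0
L1 α=1/2: [46, 77/2, 72]
L3 α=3/7: [667/7, 811/7, 90]
L4 α=5/7: [9349/49, 5052/49, 895/7]
L5 α=2/7: [53997/343, 31532/343, 7191/49]
rounded: [157, 92, 147]

(0,0) stack=L1,L3,L4,L5; from [0,0,0]:
L1 α=3/5: [492/5, 459/5, 87/5]
L3 α=4/7: [428/5, 311/5, 1881/35]
L4 α=1/3: [537/5, 214/5, 1779/35]
L5 α=2/3: [817/15, 2324/15, 8359/105]
= [54, 155, 80]

(1,2) stack=L1,L3,L4,L5; from [0,0,0]:
+L1 (α=5/6) → [470/3, 105/2, 605/6]
+L3 (α=5/7) → [3190/21, 170/7, 2375/21]
+L4 (α=1/3) → [8606/63, 1565/21, 5884/63]
+L5 (α=3/7) → [40661/441, 14828/147, 34687/441]
= [92, 101, 79]

(1,0) stack=L1,L3,L4,L5,L6; from [0,0,0]:
L1 α=4/5: [576/5, 696/5, 984/5]
L3 α=1/4: [2603/20, 762/5, 973/5]
L4 α=0: [2603/20, 762/5, 973/5]
L5 α=1/7: [8089/70, 5352/35, 6103/35]
L6 α=3/5: [20794/175, 30234/175, 19976/175]
rounded: [119, 173, 114]

(0,1) stack=L1,L3,L4,L5,L6; from [0,0,0]:
after L1 α=2/3: [72, 118, 320/3]
after L3 α=2/5: [362/5, 796/5, 126]
after L4 α=0: [362/5, 796/5, 126]
after L5 α=1: [100, 102, 229]
after L6 α=1/3: [203/3, 74, 685/3]
→ [68, 74, 228]

(2,2) stack=L1,L3,L4,L5,L6; from [0,0,0]:
after L1 α=1: [157, 19, 82]
after L3 α=1/8: [637/4, 257/8, 809/8]
after L4 α=5/8: [4871/32, 1051/64, 10507/64]
after L5 α=4/5: [25479/160, 56859/320, 56843/320]
after L6 α=1/4: [107317/640, 190097/1280, 172769/1280]
= [168, 149, 135]


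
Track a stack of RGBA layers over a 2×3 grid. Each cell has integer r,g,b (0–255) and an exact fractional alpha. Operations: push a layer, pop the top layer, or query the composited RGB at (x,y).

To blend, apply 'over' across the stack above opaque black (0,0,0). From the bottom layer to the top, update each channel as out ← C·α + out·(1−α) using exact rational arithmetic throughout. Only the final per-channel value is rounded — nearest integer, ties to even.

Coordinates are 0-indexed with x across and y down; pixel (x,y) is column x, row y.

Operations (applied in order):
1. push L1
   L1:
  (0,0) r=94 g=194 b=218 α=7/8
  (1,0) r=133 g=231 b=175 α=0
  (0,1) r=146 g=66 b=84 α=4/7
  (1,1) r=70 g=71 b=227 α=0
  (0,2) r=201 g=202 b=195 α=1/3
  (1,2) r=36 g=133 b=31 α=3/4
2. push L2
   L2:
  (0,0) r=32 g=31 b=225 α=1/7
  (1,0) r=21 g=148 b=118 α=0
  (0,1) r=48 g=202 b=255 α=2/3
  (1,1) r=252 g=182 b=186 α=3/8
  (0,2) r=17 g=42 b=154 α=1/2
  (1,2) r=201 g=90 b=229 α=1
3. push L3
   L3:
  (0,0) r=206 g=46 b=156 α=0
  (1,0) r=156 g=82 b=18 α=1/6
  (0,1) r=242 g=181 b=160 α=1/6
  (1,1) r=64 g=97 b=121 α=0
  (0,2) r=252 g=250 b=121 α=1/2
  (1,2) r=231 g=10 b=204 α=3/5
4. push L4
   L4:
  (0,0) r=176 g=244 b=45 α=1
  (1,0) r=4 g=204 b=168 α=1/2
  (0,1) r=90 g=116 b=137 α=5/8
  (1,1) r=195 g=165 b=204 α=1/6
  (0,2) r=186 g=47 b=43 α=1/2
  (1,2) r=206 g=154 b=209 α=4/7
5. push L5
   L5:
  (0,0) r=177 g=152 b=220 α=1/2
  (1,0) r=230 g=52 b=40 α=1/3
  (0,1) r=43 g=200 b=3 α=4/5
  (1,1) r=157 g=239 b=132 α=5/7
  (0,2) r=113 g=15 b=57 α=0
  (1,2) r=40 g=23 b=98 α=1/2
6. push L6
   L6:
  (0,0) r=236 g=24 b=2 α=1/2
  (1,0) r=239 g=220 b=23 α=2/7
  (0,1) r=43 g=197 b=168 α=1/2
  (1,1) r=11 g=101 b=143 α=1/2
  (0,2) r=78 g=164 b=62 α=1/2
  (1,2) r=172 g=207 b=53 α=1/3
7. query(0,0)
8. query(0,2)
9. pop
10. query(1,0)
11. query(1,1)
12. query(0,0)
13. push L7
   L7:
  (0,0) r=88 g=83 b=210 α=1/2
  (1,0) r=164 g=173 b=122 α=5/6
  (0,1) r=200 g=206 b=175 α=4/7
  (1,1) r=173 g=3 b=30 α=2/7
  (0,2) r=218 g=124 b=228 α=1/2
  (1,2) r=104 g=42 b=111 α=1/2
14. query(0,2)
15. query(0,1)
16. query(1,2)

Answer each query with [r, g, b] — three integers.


(0,0) stack=L1,L2,L3,L4,L5,L6; from [0,0,0]:
L1 α=7/8: [329/4, 679/4, 763/4]
L2 α=1/7: [1051/14, 2099/14, 2739/14]
L3 α=0: [1051/14, 2099/14, 2739/14]
L4 α=1: [176, 244, 45]
L5 α=1/2: [353/2, 198, 265/2]
L6 α=1/2: [825/4, 111, 269/4]
→ [206, 111, 67]

query (0,2) [L1,L2,L3,L4,L5,L6] — begin 0,0,0
after L1 α=1/3: [67, 202/3, 65]
after L2 α=1/2: [42, 164/3, 219/2]
after L3 α=1/2: [147, 457/3, 461/4]
after L4 α=1/2: [333/2, 299/3, 633/8]
after L5 α=0: [333/2, 299/3, 633/8]
after L6 α=1/2: [489/4, 791/6, 1129/16]
→ [122, 132, 71]

(1,0) stack=L1,L2,L3,L4,L5; from [0,0,0]:
L1 α=0: [0, 0, 0]
L2 α=0: [0, 0, 0]
L3 α=1/6: [26, 41/3, 3]
L4 α=1/2: [15, 653/6, 171/2]
L5 α=1/3: [260/3, 809/9, 211/3]
→ [87, 90, 70]

query (1,1) [L1,L2,L3,L4,L5] — begin 0,0,0
L1 α=0: [0, 0, 0]
L2 α=3/8: [189/2, 273/4, 279/4]
L3 α=0: [189/2, 273/4, 279/4]
L4 α=1/6: [445/4, 675/8, 737/8]
L5 α=5/7: [2015/14, 5455/28, 3377/28]
rounded: [144, 195, 121]

query (0,0) [L1,L2,L3,L4,L5] — begin 0,0,0
+L1 (α=7/8) → [329/4, 679/4, 763/4]
+L2 (α=1/7) → [1051/14, 2099/14, 2739/14]
+L3 (α=0) → [1051/14, 2099/14, 2739/14]
+L4 (α=1) → [176, 244, 45]
+L5 (α=1/2) → [353/2, 198, 265/2]
= [176, 198, 132]

(0,2) stack=L1,L2,L3,L4,L5,L7; from [0,0,0]:
after L1 α=1/3: [67, 202/3, 65]
after L2 α=1/2: [42, 164/3, 219/2]
after L3 α=1/2: [147, 457/3, 461/4]
after L4 α=1/2: [333/2, 299/3, 633/8]
after L5 α=0: [333/2, 299/3, 633/8]
after L7 α=1/2: [769/4, 671/6, 2457/16]
→ [192, 112, 154]

at x=0,y=1 over L1,L2,L3,L4,L5,L7:
L1 α=4/7: [584/7, 264/7, 48]
L2 α=2/3: [1256/21, 3092/21, 186]
L3 α=1/6: [5681/63, 19261/126, 545/3]
L4 α=5/8: [15131/168, 43621/336, 615/4]
L5 α=4/5: [44027/840, 312421/1680, 663/20]
L7 α=4/7: [268027/1960, 773861/3920, 15989/140]
rounded: [137, 197, 114]

at x=1,y=2 over L1,L2,L3,L4,L5,L7:
after L1 α=3/4: [27, 399/4, 93/4]
after L2 α=1: [201, 90, 229]
after L3 α=3/5: [219, 42, 214]
after L4 α=4/7: [1481/7, 106, 1478/7]
after L5 α=1/2: [1761/14, 129/2, 1082/7]
after L7 α=1/2: [3217/28, 213/4, 1859/14]
rounded: [115, 53, 133]


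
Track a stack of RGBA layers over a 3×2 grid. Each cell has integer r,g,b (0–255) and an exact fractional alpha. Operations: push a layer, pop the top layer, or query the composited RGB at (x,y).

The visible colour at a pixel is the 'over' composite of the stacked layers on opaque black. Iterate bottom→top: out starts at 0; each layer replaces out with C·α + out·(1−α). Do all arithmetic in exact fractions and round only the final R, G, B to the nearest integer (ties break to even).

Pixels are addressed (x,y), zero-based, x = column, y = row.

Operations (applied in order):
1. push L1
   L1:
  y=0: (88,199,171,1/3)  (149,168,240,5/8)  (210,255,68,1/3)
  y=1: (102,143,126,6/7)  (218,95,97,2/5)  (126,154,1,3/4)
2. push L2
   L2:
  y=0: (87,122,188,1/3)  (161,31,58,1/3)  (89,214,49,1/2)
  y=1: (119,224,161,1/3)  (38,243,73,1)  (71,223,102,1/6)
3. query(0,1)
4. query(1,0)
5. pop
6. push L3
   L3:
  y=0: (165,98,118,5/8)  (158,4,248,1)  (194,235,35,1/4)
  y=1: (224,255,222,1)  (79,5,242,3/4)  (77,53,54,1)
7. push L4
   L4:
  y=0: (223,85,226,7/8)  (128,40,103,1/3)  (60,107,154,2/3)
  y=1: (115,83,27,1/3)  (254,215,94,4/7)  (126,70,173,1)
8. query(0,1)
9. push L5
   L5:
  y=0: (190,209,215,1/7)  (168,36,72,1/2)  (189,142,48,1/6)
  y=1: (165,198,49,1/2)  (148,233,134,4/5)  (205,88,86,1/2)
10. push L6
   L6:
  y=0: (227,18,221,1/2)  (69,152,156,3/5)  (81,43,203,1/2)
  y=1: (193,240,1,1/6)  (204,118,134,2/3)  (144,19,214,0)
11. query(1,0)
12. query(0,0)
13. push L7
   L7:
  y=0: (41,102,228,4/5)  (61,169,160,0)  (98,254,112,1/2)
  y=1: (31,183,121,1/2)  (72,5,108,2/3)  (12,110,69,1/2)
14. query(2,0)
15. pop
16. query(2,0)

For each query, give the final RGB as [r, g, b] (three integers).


(0,1) stack=L1,L2; from [0,0,0]:
after L1 α=6/7: [612/7, 858/7, 108]
after L2 α=1/3: [2057/21, 3284/21, 377/3]
→ [98, 156, 126]

at x=1,y=0 over L1,L2:
+L1 (α=5/8) → [745/8, 105, 150]
+L2 (α=1/3) → [463/4, 241/3, 358/3]
rounded: [116, 80, 119]

query (0,1) [L1,L3,L4] — begin 0,0,0
after L1 α=6/7: [612/7, 858/7, 108]
after L3 α=1: [224, 255, 222]
after L4 α=1/3: [563/3, 593/3, 157]
rounded: [188, 198, 157]

query (1,0) [L1,L3,L4,L5,L6] — begin 0,0,0
after L1 α=5/8: [745/8, 105, 150]
after L3 α=1: [158, 4, 248]
after L4 α=1/3: [148, 16, 599/3]
after L5 α=1/2: [158, 26, 815/6]
after L6 α=3/5: [523/5, 508/5, 2219/15]
→ [105, 102, 148]

at x=0,y=0 over L1,L3,L4,L5,L6:
L1 α=1/3: [88/3, 199/3, 57]
L3 α=5/8: [913/8, 689/8, 761/8]
L4 α=7/8: [13401/64, 5449/64, 13417/64]
L5 α=1/7: [46283/224, 23035/224, 6733/32]
L6 α=1/2: [97131/448, 27067/448, 13805/64]
→ [217, 60, 216]

at x=2,y=0 over L1,L3,L4,L5,L6,L7:
after L1 α=1/3: [70, 85, 68/3]
after L3 α=1/4: [101, 245/2, 103/4]
after L4 α=2/3: [221/3, 673/6, 445/4]
after L5 α=1/6: [836/9, 4217/36, 2417/24]
after L6 α=1/2: [1565/18, 5765/72, 7289/48]
after L7 α=1/2: [3329/36, 24053/144, 12665/96]
→ [92, 167, 132]

(2,0) stack=L1,L3,L4,L5,L6; from [0,0,0]:
after L1 α=1/3: [70, 85, 68/3]
after L3 α=1/4: [101, 245/2, 103/4]
after L4 α=2/3: [221/3, 673/6, 445/4]
after L5 α=1/6: [836/9, 4217/36, 2417/24]
after L6 α=1/2: [1565/18, 5765/72, 7289/48]
rounded: [87, 80, 152]


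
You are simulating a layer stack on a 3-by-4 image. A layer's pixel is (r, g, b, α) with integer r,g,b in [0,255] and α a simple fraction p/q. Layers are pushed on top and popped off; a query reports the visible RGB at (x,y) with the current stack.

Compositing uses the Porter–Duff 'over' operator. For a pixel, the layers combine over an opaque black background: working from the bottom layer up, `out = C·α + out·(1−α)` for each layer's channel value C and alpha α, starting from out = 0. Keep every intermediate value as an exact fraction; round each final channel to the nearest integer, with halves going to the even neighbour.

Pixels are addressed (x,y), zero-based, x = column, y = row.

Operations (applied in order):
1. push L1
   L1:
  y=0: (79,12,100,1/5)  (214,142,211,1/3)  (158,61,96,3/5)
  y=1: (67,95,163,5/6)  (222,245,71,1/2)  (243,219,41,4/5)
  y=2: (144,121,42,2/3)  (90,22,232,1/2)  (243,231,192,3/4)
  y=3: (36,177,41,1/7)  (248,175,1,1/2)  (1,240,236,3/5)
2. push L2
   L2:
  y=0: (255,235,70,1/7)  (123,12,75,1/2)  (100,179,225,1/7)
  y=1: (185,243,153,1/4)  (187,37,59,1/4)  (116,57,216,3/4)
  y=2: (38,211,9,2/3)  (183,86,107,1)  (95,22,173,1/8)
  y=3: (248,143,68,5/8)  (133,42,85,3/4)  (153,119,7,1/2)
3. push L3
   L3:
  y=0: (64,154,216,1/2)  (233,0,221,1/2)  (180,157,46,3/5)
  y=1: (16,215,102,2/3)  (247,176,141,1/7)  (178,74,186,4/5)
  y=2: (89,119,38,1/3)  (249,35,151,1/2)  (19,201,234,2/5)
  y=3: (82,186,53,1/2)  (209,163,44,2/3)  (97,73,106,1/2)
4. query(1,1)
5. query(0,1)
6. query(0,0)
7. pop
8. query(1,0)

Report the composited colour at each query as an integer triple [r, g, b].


query (1,1) [L1,L2,L3] — begin 0,0,0
after L1 α=1/2: [111, 245/2, 71/2]
after L2 α=1/4: [130, 809/8, 331/8]
after L3 α=1/7: [1027/7, 3131/28, 1557/28]
→ [147, 112, 56]

query (0,1) [L1,L2,L3] — begin 0,0,0
+L1 (α=5/6) → [335/6, 475/6, 815/6]
+L2 (α=1/4) → [705/8, 961/8, 1121/8]
+L3 (α=2/3) → [961/24, 1467/8, 2753/24]
= [40, 183, 115]

query (0,0) [L1,L2,L3] — begin 0,0,0
+L1 (α=1/5) → [79/5, 12/5, 20]
+L2 (α=1/7) → [1749/35, 1247/35, 190/7]
+L3 (α=1/2) → [3989/70, 6637/70, 851/7]
= [57, 95, 122]

query (1,0) [L1,L2] — begin 0,0,0
+L1 (α=1/3) → [214/3, 142/3, 211/3]
+L2 (α=1/2) → [583/6, 89/3, 218/3]
→ [97, 30, 73]


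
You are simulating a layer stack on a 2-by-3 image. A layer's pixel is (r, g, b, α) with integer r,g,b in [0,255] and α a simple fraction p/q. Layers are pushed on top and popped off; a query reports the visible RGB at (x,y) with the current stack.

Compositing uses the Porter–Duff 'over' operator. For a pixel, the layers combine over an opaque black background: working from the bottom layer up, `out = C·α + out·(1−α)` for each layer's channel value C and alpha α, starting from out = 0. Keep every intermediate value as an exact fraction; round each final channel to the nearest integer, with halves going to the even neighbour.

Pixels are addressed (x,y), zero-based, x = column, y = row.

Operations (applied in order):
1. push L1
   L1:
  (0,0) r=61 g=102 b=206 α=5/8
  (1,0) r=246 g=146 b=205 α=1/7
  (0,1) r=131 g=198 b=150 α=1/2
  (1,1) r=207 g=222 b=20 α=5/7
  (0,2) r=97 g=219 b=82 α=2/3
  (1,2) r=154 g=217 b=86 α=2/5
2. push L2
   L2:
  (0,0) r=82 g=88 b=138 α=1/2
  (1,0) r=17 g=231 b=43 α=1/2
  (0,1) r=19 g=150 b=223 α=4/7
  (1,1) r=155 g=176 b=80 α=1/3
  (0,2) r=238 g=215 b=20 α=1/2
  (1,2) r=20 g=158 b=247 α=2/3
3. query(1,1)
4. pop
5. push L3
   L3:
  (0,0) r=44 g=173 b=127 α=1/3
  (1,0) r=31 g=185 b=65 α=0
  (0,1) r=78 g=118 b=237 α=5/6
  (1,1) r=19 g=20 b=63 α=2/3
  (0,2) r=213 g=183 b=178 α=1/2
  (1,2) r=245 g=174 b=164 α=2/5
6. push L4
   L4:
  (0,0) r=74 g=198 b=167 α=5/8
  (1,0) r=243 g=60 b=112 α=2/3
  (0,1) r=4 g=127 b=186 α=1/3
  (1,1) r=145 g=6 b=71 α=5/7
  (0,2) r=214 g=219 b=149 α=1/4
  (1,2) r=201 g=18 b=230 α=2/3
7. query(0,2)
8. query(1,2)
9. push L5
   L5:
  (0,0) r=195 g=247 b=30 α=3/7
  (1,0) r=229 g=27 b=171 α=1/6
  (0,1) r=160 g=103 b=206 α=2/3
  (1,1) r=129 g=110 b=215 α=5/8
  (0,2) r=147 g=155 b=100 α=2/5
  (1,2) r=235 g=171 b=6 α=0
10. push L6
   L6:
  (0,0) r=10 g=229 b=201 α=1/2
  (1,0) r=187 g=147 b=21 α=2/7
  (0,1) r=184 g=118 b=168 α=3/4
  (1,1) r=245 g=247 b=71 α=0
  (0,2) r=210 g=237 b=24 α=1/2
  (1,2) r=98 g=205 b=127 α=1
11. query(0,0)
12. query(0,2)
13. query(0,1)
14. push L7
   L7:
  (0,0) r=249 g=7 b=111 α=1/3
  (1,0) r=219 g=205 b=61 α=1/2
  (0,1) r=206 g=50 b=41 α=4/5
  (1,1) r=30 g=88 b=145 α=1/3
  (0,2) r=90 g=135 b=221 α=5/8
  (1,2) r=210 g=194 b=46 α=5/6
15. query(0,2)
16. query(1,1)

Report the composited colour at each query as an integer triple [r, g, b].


query (1,1) [L1,L2] — begin 0,0,0
L1 α=5/7: [1035/7, 1110/7, 100/7]
L2 α=1/3: [3155/21, 3452/21, 760/21]
rounded: [150, 164, 36]

at x=0,y=2 over L1,L3,L4:
+L1 (α=2/3) → [194/3, 146, 164/3]
+L3 (α=1/2) → [833/6, 329/2, 349/3]
+L4 (α=1/4) → [1261/8, 1425/8, 249/2]
→ [158, 178, 124]

query (1,2) [L1,L3,L4] — begin 0,0,0
after L1 α=2/5: [308/5, 434/5, 172/5]
after L3 α=2/5: [3374/25, 3042/25, 2156/25]
after L4 α=2/3: [13424/75, 1314/25, 4552/25]
→ [179, 53, 182]

(0,0) stack=L1,L3,L4,L5,L6; from [0,0,0]:
L1 α=5/8: [305/8, 255/4, 515/4]
L3 α=1/3: [481/12, 601/6, 769/6]
L4 α=5/8: [1961/32, 2581/16, 2439/16]
L5 α=3/7: [6641/56, 5545/28, 2799/28]
L6 α=1/2: [7201/112, 11957/56, 8427/56]
→ [64, 214, 150]

(0,2) stack=L1,L3,L4,L5,L6; from [0,0,0]:
after L1 α=2/3: [194/3, 146, 164/3]
after L3 α=1/2: [833/6, 329/2, 349/3]
after L4 α=1/4: [1261/8, 1425/8, 249/2]
after L5 α=2/5: [1227/8, 1351/8, 1147/10]
after L6 α=1/2: [2907/16, 3247/16, 1387/20]
= [182, 203, 69]

query (0,1) [L1,L3,L4,L5,L6] — begin 0,0,0
L1 α=1/2: [131/2, 99, 75]
L3 α=5/6: [911/12, 689/6, 210]
L4 α=1/3: [935/18, 1070/9, 202]
L5 α=2/3: [6695/54, 2924/27, 614/3]
L6 α=3/4: [36503/216, 6241/54, 1063/6]
→ [169, 116, 177]

at x=0,y=2 over L1,L3,L4,L5,L6,L7:
after L1 α=2/3: [194/3, 146, 164/3]
after L3 α=1/2: [833/6, 329/2, 349/3]
after L4 α=1/4: [1261/8, 1425/8, 249/2]
after L5 α=2/5: [1227/8, 1351/8, 1147/10]
after L6 α=1/2: [2907/16, 3247/16, 1387/20]
after L7 α=5/8: [15921/128, 20541/128, 26261/160]
= [124, 160, 164]

(1,1) stack=L1,L3,L4,L5,L6,L7; from [0,0,0]:
+L1 (α=5/7) → [1035/7, 1110/7, 100/7]
+L3 (α=2/3) → [1301/21, 1390/21, 982/21]
+L4 (α=5/7) → [17827/147, 3410/147, 9419/147]
+L5 (α=5/8) → [6179/49, 3795/49, 31047/196]
+L6 (α=0) → [6179/49, 3795/49, 31047/196]
+L7 (α=1/3) → [13828/147, 11902/147, 45257/294]
→ [94, 81, 154]


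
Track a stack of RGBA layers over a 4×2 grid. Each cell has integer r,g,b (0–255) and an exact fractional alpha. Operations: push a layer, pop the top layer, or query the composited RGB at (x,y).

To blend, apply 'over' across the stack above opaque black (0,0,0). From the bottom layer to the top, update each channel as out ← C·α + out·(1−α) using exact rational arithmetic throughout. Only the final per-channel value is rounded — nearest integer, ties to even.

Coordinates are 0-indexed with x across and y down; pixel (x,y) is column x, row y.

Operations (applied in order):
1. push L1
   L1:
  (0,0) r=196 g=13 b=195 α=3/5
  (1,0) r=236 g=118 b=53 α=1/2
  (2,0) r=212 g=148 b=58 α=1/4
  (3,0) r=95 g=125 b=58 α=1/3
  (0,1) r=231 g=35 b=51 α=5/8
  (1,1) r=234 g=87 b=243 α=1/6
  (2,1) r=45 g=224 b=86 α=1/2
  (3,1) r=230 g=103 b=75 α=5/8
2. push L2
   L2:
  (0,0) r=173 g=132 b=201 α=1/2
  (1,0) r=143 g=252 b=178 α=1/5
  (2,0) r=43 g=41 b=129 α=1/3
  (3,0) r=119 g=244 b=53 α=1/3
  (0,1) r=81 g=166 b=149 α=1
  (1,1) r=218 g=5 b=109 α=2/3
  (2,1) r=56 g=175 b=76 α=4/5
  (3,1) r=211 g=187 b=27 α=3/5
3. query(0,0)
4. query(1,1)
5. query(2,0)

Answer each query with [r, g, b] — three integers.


(0,0) stack=L1,L2; from [0,0,0]:
+L1 (α=3/5) → [588/5, 39/5, 117]
+L2 (α=1/2) → [1453/10, 699/10, 159]
→ [145, 70, 159]

at x=1,y=1 over L1,L2:
after L1 α=1/6: [39, 29/2, 81/2]
after L2 α=2/3: [475/3, 49/6, 517/6]
→ [158, 8, 86]

at x=2,y=0 over L1,L2:
after L1 α=1/4: [53, 37, 29/2]
after L2 α=1/3: [149/3, 115/3, 158/3]
→ [50, 38, 53]


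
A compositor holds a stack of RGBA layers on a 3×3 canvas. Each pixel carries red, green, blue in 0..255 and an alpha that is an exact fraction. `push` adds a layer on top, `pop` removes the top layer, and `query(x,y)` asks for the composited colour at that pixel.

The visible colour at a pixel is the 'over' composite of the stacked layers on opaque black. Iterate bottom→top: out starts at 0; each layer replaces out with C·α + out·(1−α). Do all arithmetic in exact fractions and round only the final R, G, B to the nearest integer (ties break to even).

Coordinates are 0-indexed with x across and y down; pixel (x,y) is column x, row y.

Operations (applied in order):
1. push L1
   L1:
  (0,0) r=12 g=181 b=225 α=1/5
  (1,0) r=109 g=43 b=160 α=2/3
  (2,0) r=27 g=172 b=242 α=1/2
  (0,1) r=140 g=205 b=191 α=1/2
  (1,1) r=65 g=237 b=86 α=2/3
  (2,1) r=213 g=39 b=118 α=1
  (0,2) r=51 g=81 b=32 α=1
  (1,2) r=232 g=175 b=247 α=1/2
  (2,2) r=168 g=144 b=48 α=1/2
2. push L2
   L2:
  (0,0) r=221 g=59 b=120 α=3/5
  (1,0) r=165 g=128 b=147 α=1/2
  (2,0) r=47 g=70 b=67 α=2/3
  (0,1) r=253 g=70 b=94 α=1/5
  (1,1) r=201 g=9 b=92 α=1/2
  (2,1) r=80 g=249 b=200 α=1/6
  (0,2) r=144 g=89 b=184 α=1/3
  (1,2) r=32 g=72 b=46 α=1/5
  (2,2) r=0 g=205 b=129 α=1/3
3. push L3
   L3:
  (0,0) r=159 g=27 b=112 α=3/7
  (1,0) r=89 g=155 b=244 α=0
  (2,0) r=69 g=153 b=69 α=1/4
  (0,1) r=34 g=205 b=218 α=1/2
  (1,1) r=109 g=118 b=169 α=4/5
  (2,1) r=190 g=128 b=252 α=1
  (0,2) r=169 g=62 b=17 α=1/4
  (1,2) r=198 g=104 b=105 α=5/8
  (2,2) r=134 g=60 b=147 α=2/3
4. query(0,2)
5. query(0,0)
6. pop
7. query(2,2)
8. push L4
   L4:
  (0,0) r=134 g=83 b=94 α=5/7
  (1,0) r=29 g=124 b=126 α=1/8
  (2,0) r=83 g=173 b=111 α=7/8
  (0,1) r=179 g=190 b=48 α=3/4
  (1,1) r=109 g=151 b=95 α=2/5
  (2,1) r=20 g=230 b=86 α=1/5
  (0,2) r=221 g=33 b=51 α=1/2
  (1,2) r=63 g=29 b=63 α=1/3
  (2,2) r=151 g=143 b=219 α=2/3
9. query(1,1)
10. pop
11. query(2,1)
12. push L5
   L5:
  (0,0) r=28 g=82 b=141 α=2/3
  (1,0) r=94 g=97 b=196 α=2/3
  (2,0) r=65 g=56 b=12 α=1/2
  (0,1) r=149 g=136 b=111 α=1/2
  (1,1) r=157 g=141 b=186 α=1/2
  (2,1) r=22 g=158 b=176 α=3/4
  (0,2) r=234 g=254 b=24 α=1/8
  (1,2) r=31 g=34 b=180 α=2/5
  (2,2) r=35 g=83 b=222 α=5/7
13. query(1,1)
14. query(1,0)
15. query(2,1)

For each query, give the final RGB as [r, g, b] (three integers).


query (0,2) [L1,L2,L3] — begin 0,0,0
after L1 α=1: [51, 81, 32]
after L2 α=1/3: [82, 251/3, 248/3]
after L3 α=1/4: [415/4, 313/4, 265/4]
= [104, 78, 66]

(0,0) stack=L1,L2,L3; from [0,0,0]:
L1 α=1/5: [12/5, 181/5, 45]
L2 α=3/5: [3339/25, 1247/25, 90]
L3 α=3/7: [25281/175, 7013/175, 696/7]
rounded: [144, 40, 99]

query (2,2) [L1,L2] — begin 0,0,0
L1 α=1/2: [84, 72, 24]
L2 α=1/3: [56, 349/3, 59]
→ [56, 116, 59]

(1,1) stack=L1,L2,L4; from [0,0,0]:
after L1 α=2/3: [130/3, 158, 172/3]
after L2 α=1/2: [733/6, 167/2, 224/3]
after L4 α=2/5: [1169/10, 221/2, 414/5]
rounded: [117, 110, 83]

(2,1) stack=L1,L2; from [0,0,0]:
+L1 (α=1) → [213, 39, 118]
+L2 (α=1/6) → [1145/6, 74, 395/3]
= [191, 74, 132]

query (1,1) [L1,L2,L5] — begin 0,0,0
L1 α=2/3: [130/3, 158, 172/3]
L2 α=1/2: [733/6, 167/2, 224/3]
L5 α=1/2: [1675/12, 449/4, 391/3]
rounded: [140, 112, 130]

at x=1,y=0 over L1,L2,L5:
L1 α=2/3: [218/3, 86/3, 320/3]
L2 α=1/2: [713/6, 235/3, 761/6]
L5 α=2/3: [1841/18, 817/9, 3113/18]
= [102, 91, 173]

query (2,1) [L1,L2,L5] — begin 0,0,0
L1 α=1: [213, 39, 118]
L2 α=1/6: [1145/6, 74, 395/3]
L5 α=3/4: [1541/24, 137, 1979/12]
= [64, 137, 165]


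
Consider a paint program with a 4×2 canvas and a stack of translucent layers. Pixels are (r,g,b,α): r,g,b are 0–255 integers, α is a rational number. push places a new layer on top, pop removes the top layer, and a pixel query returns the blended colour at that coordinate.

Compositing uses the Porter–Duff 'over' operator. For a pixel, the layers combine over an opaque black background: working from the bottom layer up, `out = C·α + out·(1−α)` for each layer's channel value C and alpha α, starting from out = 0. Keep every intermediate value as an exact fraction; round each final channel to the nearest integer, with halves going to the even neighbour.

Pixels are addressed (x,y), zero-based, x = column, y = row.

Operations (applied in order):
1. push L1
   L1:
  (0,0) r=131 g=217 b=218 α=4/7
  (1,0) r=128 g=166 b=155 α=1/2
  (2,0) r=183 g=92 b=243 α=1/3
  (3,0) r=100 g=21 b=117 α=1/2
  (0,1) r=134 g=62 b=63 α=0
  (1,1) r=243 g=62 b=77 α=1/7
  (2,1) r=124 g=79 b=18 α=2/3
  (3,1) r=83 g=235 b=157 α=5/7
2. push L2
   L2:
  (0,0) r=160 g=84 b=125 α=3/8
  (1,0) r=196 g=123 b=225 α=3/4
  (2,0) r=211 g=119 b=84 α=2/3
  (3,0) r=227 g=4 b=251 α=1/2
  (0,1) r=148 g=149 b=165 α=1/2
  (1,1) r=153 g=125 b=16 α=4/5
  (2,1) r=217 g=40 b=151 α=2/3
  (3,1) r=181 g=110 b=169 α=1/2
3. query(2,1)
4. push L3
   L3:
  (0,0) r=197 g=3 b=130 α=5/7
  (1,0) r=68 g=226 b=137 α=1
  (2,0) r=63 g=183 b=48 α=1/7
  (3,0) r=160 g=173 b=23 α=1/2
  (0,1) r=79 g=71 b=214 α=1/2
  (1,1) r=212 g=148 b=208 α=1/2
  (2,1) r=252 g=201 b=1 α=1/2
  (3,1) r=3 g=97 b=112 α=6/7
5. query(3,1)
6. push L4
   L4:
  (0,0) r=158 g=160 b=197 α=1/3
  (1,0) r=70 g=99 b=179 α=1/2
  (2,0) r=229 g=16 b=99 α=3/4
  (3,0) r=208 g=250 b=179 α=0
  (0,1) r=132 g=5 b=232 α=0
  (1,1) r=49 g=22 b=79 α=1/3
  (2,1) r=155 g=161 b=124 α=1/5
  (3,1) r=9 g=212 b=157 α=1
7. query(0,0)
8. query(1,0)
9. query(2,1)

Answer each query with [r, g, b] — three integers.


(2,1) stack=L1,L2; from [0,0,0]:
L1 α=2/3: [248/3, 158/3, 12]
L2 α=2/3: [1550/9, 398/9, 314/3]
→ [172, 44, 105]

(3,1) stack=L1,L2,L3; from [0,0,0]:
+L1 (α=5/7) → [415/7, 1175/7, 785/7]
+L2 (α=1/2) → [841/7, 1945/14, 984/7]
+L3 (α=6/7) → [967/49, 10093/98, 5688/49]
rounded: [20, 103, 116]

(0,0) stack=L1,L2,L3,L4; from [0,0,0]:
+L1 (α=4/7) → [524/7, 124, 872/7]
+L2 (α=3/8) → [1495/14, 109, 6985/56]
+L3 (α=5/7) → [8390/49, 233/7, 25185/196]
+L4 (α=1/3) → [8174/49, 1586/21, 44491/294]
= [167, 76, 151]

at x=1,y=0 over L1,L2,L3,L4:
after L1 α=1/2: [64, 83, 155/2]
after L2 α=3/4: [163, 113, 1505/8]
after L3 α=1: [68, 226, 137]
after L4 α=1/2: [69, 325/2, 158]
= [69, 162, 158]

query (2,1) [L1,L2,L3,L4] — begin 0,0,0
after L1 α=2/3: [248/3, 158/3, 12]
after L2 α=2/3: [1550/9, 398/9, 314/3]
after L3 α=1/2: [1909/9, 2207/18, 317/6]
after L4 α=1/5: [9031/45, 5863/45, 1006/15]
= [201, 130, 67]


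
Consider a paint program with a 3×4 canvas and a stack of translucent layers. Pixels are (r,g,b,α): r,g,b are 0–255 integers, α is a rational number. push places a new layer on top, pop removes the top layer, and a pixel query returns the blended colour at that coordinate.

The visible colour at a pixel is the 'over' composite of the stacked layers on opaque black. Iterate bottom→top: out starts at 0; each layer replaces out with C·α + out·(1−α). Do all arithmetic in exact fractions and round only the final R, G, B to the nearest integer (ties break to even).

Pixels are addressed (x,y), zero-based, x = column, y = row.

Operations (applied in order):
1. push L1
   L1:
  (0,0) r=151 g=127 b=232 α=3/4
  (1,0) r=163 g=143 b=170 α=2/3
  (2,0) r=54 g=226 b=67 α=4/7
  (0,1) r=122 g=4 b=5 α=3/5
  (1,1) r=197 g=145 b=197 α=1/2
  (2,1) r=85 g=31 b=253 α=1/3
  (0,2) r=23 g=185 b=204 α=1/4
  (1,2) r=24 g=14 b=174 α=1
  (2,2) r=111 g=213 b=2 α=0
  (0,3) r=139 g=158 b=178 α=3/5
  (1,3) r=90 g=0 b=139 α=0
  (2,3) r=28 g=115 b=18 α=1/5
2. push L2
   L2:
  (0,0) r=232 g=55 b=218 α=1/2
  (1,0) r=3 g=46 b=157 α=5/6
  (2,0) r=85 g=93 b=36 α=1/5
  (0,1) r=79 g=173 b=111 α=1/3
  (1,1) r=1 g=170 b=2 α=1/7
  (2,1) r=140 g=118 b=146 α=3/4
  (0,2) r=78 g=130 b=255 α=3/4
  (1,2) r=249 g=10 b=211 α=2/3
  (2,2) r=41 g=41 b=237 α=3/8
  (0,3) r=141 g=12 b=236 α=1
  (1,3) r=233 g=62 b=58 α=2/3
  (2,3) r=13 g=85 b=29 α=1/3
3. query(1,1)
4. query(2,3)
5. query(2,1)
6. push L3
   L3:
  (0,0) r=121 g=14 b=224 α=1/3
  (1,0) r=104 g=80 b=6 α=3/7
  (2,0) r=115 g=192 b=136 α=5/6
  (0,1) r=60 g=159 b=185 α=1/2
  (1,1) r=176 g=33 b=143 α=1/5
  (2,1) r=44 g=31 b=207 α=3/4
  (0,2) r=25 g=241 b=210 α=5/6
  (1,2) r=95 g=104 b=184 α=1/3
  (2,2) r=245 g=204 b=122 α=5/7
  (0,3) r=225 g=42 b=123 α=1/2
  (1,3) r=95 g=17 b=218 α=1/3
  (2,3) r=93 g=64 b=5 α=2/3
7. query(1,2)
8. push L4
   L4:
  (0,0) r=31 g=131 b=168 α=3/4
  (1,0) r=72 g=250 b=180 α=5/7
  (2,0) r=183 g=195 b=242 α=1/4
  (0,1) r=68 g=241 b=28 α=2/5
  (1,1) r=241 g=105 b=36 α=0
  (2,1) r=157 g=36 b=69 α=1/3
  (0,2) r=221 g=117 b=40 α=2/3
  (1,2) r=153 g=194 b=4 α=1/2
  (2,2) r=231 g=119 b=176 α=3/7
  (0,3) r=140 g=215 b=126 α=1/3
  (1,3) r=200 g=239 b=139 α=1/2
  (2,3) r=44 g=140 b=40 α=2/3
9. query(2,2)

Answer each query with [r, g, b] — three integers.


(1,1) stack=L1,L2; from [0,0,0]:
+L1 (α=1/2) → [197/2, 145/2, 197/2]
+L2 (α=1/7) → [592/7, 605/7, 593/7]
→ [85, 86, 85]

at x=2,y=3 over L1,L2:
after L1 α=1/5: [28/5, 23, 18/5]
after L2 α=1/3: [121/15, 131/3, 181/15]
→ [8, 44, 12]

(2,1) stack=L1,L2; from [0,0,0]:
after L1 α=1/3: [85/3, 31/3, 253/3]
after L2 α=3/4: [1345/12, 1093/12, 1567/12]
→ [112, 91, 131]

(1,2) stack=L1,L2,L3; from [0,0,0]:
+L1 (α=1) → [24, 14, 174]
+L2 (α=2/3) → [174, 34/3, 596/3]
+L3 (α=1/3) → [443/3, 380/9, 1744/9]
→ [148, 42, 194]

at x=2,y=2 over L1,L2,L3,L4:
L1 α=0: [0, 0, 0]
L2 α=3/8: [123/8, 123/8, 711/8]
L3 α=5/7: [5023/28, 4203/28, 3151/28]
L4 α=3/7: [9874/49, 6702/49, 6847/49]
rounded: [202, 137, 140]


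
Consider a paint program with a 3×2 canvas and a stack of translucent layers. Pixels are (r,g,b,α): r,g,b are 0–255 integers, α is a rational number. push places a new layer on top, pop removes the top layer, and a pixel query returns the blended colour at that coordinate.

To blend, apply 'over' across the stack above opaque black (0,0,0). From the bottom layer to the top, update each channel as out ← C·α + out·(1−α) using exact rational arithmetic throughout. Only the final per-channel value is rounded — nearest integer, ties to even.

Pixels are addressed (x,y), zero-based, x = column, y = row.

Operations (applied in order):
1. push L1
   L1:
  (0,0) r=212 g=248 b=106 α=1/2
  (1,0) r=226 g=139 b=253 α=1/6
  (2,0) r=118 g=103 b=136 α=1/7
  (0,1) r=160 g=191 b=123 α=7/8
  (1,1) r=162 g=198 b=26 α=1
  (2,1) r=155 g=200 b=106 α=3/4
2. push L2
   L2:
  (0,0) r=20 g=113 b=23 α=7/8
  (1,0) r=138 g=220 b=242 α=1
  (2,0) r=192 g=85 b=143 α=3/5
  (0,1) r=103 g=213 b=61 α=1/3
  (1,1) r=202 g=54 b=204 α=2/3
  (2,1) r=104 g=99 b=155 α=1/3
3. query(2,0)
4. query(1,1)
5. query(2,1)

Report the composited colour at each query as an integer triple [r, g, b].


at x=2,y=0 over L1,L2:
+L1 (α=1/7) → [118/7, 103/7, 136/7]
+L2 (α=3/5) → [4268/35, 1991/35, 655/7]
rounded: [122, 57, 94]

query (1,1) [L1,L2] — begin 0,0,0
L1 α=1: [162, 198, 26]
L2 α=2/3: [566/3, 102, 434/3]
→ [189, 102, 145]

query (2,1) [L1,L2] — begin 0,0,0
+L1 (α=3/4) → [465/4, 150, 159/2]
+L2 (α=1/3) → [673/6, 133, 314/3]
rounded: [112, 133, 105]


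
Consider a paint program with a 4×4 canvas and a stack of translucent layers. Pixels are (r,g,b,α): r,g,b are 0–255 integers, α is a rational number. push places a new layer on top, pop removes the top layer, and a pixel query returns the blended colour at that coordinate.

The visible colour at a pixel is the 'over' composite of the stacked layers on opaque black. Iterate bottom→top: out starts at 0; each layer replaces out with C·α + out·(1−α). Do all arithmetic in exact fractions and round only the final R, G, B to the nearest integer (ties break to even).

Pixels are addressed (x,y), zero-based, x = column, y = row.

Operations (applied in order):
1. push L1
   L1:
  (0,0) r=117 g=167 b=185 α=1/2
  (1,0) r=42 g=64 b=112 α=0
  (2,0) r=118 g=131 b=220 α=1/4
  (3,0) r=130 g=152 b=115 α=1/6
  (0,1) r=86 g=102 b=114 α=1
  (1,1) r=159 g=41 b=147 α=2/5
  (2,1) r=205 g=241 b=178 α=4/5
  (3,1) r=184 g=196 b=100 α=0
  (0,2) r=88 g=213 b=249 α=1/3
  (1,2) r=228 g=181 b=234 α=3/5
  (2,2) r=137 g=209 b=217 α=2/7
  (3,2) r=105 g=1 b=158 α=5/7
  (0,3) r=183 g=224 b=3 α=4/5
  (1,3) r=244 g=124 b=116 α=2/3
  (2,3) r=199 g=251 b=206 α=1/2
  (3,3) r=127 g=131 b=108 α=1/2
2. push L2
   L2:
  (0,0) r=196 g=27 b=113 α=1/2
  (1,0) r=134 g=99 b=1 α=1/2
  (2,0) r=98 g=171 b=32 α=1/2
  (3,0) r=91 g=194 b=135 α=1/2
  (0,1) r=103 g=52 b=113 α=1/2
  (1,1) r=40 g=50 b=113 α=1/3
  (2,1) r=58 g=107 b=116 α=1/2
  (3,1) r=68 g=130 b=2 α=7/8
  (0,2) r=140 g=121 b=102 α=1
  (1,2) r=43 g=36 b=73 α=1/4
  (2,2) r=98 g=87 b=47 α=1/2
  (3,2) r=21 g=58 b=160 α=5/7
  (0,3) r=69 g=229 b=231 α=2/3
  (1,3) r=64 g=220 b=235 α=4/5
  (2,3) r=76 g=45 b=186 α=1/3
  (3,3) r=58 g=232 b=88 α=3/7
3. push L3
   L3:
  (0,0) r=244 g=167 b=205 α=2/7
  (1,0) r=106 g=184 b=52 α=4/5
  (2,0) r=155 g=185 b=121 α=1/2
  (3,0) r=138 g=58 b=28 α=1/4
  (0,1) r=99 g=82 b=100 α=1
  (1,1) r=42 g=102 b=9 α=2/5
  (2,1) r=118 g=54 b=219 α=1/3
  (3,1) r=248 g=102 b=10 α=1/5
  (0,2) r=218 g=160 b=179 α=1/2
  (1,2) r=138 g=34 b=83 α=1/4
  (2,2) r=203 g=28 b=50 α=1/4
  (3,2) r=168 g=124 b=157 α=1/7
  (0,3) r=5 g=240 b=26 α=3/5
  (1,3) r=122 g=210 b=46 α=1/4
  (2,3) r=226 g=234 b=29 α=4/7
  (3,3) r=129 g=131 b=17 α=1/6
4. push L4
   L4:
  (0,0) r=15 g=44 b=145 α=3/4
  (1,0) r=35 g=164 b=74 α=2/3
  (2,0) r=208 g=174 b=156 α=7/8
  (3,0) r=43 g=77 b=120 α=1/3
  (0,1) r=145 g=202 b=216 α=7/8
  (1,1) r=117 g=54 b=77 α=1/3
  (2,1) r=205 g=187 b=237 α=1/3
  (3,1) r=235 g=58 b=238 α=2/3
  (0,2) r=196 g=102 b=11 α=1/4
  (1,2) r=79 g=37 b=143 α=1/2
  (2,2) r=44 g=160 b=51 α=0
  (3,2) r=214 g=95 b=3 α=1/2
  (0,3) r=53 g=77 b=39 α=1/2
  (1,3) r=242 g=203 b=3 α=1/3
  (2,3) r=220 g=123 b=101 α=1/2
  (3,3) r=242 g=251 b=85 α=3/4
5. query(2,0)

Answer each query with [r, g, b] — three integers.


at x=2,y=0 over L1,L2,L3,L4:
L1 α=1/4: [59/2, 131/4, 55]
L2 α=1/2: [255/4, 815/8, 87/2]
L3 α=1/2: [875/8, 2295/16, 329/4]
L4 α=7/8: [12523/64, 21783/128, 4697/32]
rounded: [196, 170, 147]
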